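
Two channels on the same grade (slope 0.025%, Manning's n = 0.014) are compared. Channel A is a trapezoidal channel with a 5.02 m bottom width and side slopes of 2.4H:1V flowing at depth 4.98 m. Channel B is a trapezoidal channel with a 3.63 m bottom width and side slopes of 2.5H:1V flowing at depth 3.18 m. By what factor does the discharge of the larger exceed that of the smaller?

Channel A: With bottom width b = 5.02 m and side slope z = 2.4: A = (b + zy)y = (5.02 + 2.4×4.98)×4.98 = 84.52 m²; P = b + 2y√(1+z²) = 5.02 + 2×4.98×2.6 = 30.92 m. Hydraulic radius R = A/P = 84.52/30.92 = 2.734 m. Q_A = (1/0.014)·84.52·2.734^(2/3)·√0.00025 = 186.6 m³/s.
Channel B: With bottom width b = 3.63 m and side slope z = 2.5: A = (b + zy)y = (3.63 + 2.5×3.18)×3.18 = 36.82 m²; P = b + 2y√(1+z²) = 3.63 + 2×3.18×2.693 = 20.75 m. Hydraulic radius R = A/P = 36.82/20.75 = 1.774 m. Q_B = (1/0.014)·36.82·1.774^(2/3)·√0.00025 = 60.95 m³/s.
The larger discharge is 186.6 m³/s and the smaller is 60.95 m³/s; the ratio is 3.06.

3.06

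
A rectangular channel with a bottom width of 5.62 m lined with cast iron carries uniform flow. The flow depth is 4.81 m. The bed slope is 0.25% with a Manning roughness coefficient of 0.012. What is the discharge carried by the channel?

Q = 165 m³/s

Flow area A = b·y = 5.62 × 4.81 = 27.03 m². Wetted perimeter P = b + 2y = 5.62 + 2×4.81 = 15.24 m.
Hydraulic radius R = A/P = 27.03/15.24 = 1.774 m.
Manning's equation: Q = (1/n) A R^(2/3) S^(1/2) = (1/0.012) × 27.03 × 1.774^(2/3) × 0.0025^(1/2) = 165 m³/s.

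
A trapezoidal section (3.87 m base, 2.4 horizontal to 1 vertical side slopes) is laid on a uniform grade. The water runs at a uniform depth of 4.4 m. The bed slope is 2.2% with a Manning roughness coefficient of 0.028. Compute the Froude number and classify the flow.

supercritical

With bottom width b = 3.87 m and side slope z = 2.4: A = (b + zy)y = (3.87 + 2.4×4.4)×4.4 = 63.49 m²; P = b + 2y√(1+z²) = 3.87 + 2×4.4×2.6 = 26.75 m.
Hydraulic radius R = A/P = 63.49/26.75 = 2.374 m.
V = (1/n) R^(2/3) √S = (1/0.028) × 2.374^(2/3) × √0.022 = 9.426 m/s. Hydraulic depth D_h = A/T = 63.49/24.99 = 2.541 m.
Froude number Fr = V/√(g·D_h) = 9.426/√(9.81×2.541) = 1.89, which is greater than 1, so the flow is supercritical.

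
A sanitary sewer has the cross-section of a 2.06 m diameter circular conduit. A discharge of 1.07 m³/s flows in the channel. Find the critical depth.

At critical depth, Q² T / (g A³) = 1, i.e. A³/T = Q²/g = 1.07²/9.81 = 0.1167.
Trying y = 0.379 m: A³/T = 0.04674 — short.
Trying y = 0.546 m: A³/T = 0.1947 — over.
Trying y = 0.479 m: A³/T = 0.1169 — ≈ 0.1167.

y_c = 0.479 m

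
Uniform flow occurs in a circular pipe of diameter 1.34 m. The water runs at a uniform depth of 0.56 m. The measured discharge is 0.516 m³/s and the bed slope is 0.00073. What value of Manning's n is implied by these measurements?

n = 0.013

For a circular section of diameter D = 1.34 m at depth y = 0.56 m, the central angle is θ = 2 arccos(1 − 2y/D) = 2.812 rad. Then A = (D²/8)(θ − sin θ) = 0.5584 m² and P = Dθ/2 = 1.884 m.
Hydraulic radius R = A/P = 0.5584/1.884 = 0.2964 m.
Rearranging Manning's equation: n = (1/Q) A R^(2/3) S^(1/2) = (1/0.516) × 0.5584 × 0.2964^(2/3) × √0.00073 = 0.013.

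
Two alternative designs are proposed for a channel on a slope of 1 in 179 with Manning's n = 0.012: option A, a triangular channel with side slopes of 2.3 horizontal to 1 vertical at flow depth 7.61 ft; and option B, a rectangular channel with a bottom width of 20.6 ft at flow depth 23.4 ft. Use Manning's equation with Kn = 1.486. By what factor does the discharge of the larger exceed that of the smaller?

5.84

Channel A: For a triangular section with side slope z = 2.3: A = zy² = 2.3×7.61² = 133.2 ft²; P = 2y√(1+z²) = 2×7.61×2.508 = 38.17 ft. Hydraulic radius R = A/P = 133.2/38.17 = 3.489 ft. Q_A = (1.486/0.012)·133.2·3.489^(2/3)·√0.005587 = 2836 ft³/s.
Channel B: Flow area A = b·y = 20.6 × 23.4 = 482 ft². Wetted perimeter P = b + 2y = 20.6 + 2×23.4 = 67.4 ft. Hydraulic radius R = A/P = 482/67.4 = 7.152 ft. Q_B = (1.486/0.012)·482·7.152^(2/3)·√0.005587 = 16560 ft³/s.
The larger discharge is 16560 ft³/s and the smaller is 2836 ft³/s; the ratio is 5.84.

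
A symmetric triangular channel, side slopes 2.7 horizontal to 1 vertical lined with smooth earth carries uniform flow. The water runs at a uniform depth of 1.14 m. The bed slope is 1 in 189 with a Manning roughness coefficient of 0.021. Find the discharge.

Q = 8.01 m³/s

For a triangular section with side slope z = 2.7: A = zy² = 2.7×1.14² = 3.509 m²; P = 2y√(1+z²) = 2×1.14×2.879 = 6.565 m.
Hydraulic radius R = A/P = 3.509/6.565 = 0.5345 m.
Manning's equation: Q = (1/n) A R^(2/3) S^(1/2) = (1/0.021) × 3.509 × 0.5345^(2/3) × 0.005291^(1/2) = 8.01 m³/s.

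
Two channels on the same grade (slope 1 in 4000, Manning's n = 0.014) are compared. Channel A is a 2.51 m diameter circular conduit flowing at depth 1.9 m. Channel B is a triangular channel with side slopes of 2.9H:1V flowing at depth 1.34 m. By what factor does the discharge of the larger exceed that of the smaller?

1.15

Channel A: For a circular section of diameter D = 2.51 m at depth y = 1.9 m, the central angle is θ = 2 arccos(1 − 2y/D) = 4.221 rad. Then A = (D²/8)(θ − sin θ) = 4.019 m² and P = Dθ/2 = 5.298 m. Hydraulic radius R = A/P = 4.019/5.298 = 0.7586 m. Q_A = (1/0.014)·4.019·0.7586^(2/3)·√0.00025 = 3.775 m³/s.
Channel B: For a triangular section with side slope z = 2.9: A = zy² = 2.9×1.34² = 5.207 m²; P = 2y√(1+z²) = 2×1.34×3.068 = 8.221 m. Hydraulic radius R = A/P = 5.207/8.221 = 0.6334 m. Q_B = (1/0.014)·5.207·0.6334^(2/3)·√0.00025 = 4.337 m³/s.
The larger discharge is 4.337 m³/s and the smaller is 3.775 m³/s; the ratio is 1.15.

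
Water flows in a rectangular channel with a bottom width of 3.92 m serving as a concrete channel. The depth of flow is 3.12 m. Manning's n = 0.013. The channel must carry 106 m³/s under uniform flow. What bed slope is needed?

Flow area A = b·y = 3.92 × 3.12 = 12.23 m². Wetted perimeter P = b + 2y = 3.92 + 2×3.12 = 10.16 m.
Hydraulic radius R = A/P = 12.23/10.16 = 1.204 m.
From Manning's equation, S = [nQ / (1 A R^(2/3))]² = [0.013 × 106 / (1 × 12.23 × 1.204^(2/3))]² = 0.00991.

S = 0.00991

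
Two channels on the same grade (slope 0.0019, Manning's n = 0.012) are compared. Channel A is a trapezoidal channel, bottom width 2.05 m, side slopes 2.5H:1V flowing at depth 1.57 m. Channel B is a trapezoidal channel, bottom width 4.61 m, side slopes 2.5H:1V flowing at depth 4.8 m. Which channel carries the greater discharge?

channel B

Channel A: With bottom width b = 2.05 m and side slope z = 2.5: A = (b + zy)y = (2.05 + 2.5×1.57)×1.57 = 9.381 m²; P = b + 2y√(1+z²) = 2.05 + 2×1.57×2.693 = 10.5 m. Hydraulic radius R = A/P = 9.381/10.5 = 0.893 m. Q_A = (1/0.012)·9.381·0.893^(2/3)·√0.0019 = 31.6 m³/s.
Channel B: With bottom width b = 4.61 m and side slope z = 2.5: A = (b + zy)y = (4.61 + 2.5×4.8)×4.8 = 79.73 m²; P = b + 2y√(1+z²) = 4.61 + 2×4.8×2.693 = 30.46 m. Hydraulic radius R = A/P = 79.73/30.46 = 2.618 m. Q_B = (1/0.012)·79.73·2.618^(2/3)·√0.0019 = 550.1 m³/s.
Q_A = 31.6 m³/s vs Q_B = 550.1 m³/s, so channel B carries more.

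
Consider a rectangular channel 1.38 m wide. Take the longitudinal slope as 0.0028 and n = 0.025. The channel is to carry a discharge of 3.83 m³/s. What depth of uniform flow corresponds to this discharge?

Manning's equation rearranged: A R^(2/3) = nQ / (1·√S) = 0.025 × 3.83 / (√0.0028) = 1.81.
Trying y = 1.65 m: A R^(2/3) = 1.409 — short.
Trying y = 2.36 m: A R^(2/3) = 2.143 — over.
Trying y = 2.04 m: A R^(2/3) = 1.81 — ≈ 1.81.

y_n = 2.04 m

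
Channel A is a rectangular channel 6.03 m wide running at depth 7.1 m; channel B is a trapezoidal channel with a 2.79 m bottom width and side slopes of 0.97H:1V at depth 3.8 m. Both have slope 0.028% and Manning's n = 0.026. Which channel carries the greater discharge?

Channel A: Flow area A = b·y = 6.03 × 7.1 = 42.81 m². Wetted perimeter P = b + 2y = 6.03 + 2×7.1 = 20.23 m. Hydraulic radius R = A/P = 42.81/20.23 = 2.116 m. Q_A = (1/0.026)·42.81·2.116^(2/3)·√0.00028 = 45.42 m³/s.
Channel B: With bottom width b = 2.79 m and side slope z = 0.97: A = (b + zy)y = (2.79 + 0.97×3.8)×3.8 = 24.61 m²; P = b + 2y√(1+z²) = 2.79 + 2×3.8×1.393 = 13.38 m. Hydraulic radius R = A/P = 24.61/13.38 = 1.839 m. Q_B = (1/0.026)·24.61·1.839^(2/3)·√0.00028 = 23.78 m³/s.
Q_A = 45.42 m³/s vs Q_B = 23.78 m³/s, so channel A carries more.

channel A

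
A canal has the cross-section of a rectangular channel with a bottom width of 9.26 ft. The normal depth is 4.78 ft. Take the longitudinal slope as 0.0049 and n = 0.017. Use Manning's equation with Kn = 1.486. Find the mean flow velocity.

V = 10.8 ft/s

Flow area A = b·y = 9.26 × 4.78 = 44.26 ft². Wetted perimeter P = b + 2y = 9.26 + 2×4.78 = 18.82 ft.
Hydraulic radius R = A/P = 44.26/18.82 = 2.352 ft.
From Manning's equation, V = (1.486/n) R^(2/3) S^(1/2) = (1.486/0.017) × 2.352^(2/3) × 0.0049^(1/2) = 10.8 ft/s.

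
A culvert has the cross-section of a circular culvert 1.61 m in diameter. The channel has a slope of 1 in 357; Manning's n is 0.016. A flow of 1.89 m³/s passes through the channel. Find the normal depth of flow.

y_n = 0.819 m

Manning's equation rearranged: A R^(2/3) = nQ / (1·√S) = 0.016 × 1.89 / (√0.002801) = 0.5714.
At y = 0.732 m: A R^(2/3) = 0.4707 — low.
At y = 0.819 m: A R^(2/3) = 0.5713 — matches.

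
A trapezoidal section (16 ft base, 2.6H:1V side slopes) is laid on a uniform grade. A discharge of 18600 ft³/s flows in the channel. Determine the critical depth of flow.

y_c = 17.2 ft

At critical depth, Q² T / (g A³) = 1, i.e. A³/T = Q²/g = 18600²/32.2 = 10740000.
Try y = 19.1 ft: A³/T = 17100000 — too large.
Try y = 11.9 ft: A³/T = 2238000 — too small.
Try y = 17.2 ft: A³/T = 10800000 — close enough.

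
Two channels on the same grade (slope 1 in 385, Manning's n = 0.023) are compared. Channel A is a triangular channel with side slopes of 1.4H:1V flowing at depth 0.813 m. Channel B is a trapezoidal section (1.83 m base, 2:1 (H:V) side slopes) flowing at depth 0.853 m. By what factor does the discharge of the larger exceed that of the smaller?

Channel A: For a triangular section with side slope z = 1.4: A = zy² = 1.4×0.813² = 0.9254 m²; P = 2y√(1+z²) = 2×0.813×1.72 = 2.797 m. Hydraulic radius R = A/P = 0.9254/2.797 = 0.3308 m. Q_A = (1/0.023)·0.9254·0.3308^(2/3)·√0.002597 = 0.9807 m³/s.
Channel B: With bottom width b = 1.83 m and side slope z = 2: A = (b + zy)y = (1.83 + 2×0.853)×0.853 = 3.016 m²; P = b + 2y√(1+z²) = 1.83 + 2×0.853×2.236 = 5.645 m. Hydraulic radius R = A/P = 3.016/5.645 = 0.5343 m. Q_B = (1/0.023)·3.016·0.5343^(2/3)·√0.002597 = 4.401 m³/s.
The larger discharge is 4.401 m³/s and the smaller is 0.9807 m³/s; the ratio is 4.49.

4.49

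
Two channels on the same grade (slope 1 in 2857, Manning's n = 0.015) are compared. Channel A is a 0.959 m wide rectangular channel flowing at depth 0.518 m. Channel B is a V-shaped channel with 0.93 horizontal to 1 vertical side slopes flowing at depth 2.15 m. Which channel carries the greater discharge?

channel B

Channel A: Flow area A = b·y = 0.959 × 0.518 = 0.4968 m². Wetted perimeter P = b + 2y = 0.959 + 2×0.518 = 1.995 m. Hydraulic radius R = A/P = 0.4968/1.995 = 0.249 m. Q_A = (1/0.015)·0.4968·0.249^(2/3)·√0.00035 = 0.2452 m³/s.
Channel B: For a triangular section with side slope z = 0.93: A = zy² = 0.93×2.15² = 4.299 m²; P = 2y√(1+z²) = 2×2.15×1.366 = 5.872 m. Hydraulic radius R = A/P = 4.299/5.872 = 0.7321 m. Q_B = (1/0.015)·4.299·0.7321^(2/3)·√0.00035 = 4.355 m³/s.
Q_A = 0.2452 m³/s vs Q_B = 4.355 m³/s, so channel B carries more.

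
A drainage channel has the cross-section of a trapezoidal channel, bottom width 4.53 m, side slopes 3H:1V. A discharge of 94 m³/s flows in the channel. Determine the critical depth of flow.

At critical depth, Q² T / (g A³) = 1, i.e. A³/T = Q²/g = 94²/9.81 = 900.7.
At y = 2.02 m: A³/T = 587.9 — short.
At y = 2.73 m: A³/T = 2003 — over.
At y = 2.25 m: A³/T = 906.7 — close enough.

y_c = 2.25 m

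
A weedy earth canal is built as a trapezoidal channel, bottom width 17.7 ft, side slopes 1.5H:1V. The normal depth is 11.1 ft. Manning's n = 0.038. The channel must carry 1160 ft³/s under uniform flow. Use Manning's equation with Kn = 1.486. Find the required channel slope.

With bottom width b = 17.7 ft and side slope z = 1.5: A = (b + zy)y = (17.7 + 1.5×11.1)×11.1 = 381.3 ft²; P = b + 2y√(1+z²) = 17.7 + 2×11.1×1.803 = 57.72 ft.
Hydraulic radius R = A/P = 381.3/57.72 = 6.606 ft.
From Manning's equation, S = [nQ / (1.486 A R^(2/3))]² = [0.038 × 1160 / (1.486 × 381.3 × 6.606^(2/3))]² = 0.000488.

S = 0.000488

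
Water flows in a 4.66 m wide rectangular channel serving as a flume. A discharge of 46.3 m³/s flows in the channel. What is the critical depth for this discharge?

y_c = 2.16 m

For a rectangular channel, critical depth y_c = (q²/g)^(1/3) where q = Q/b = 46.3/4.66 = 9.936 m²/s.
So y_c = (9.936²/9.81)^(1/3) = 2.16 m.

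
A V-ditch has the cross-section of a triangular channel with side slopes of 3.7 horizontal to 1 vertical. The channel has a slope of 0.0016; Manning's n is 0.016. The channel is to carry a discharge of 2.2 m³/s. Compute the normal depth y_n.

Manning's equation rearranged: A R^(2/3) = nQ / (1·√S) = 0.016 × 2.2 / (√0.0016) = 0.88.
Trying y = 0.799 m: A R^(2/3) = 1.252 — high.
Trying y = 0.606 m: A R^(2/3) = 0.5987 — low.
Trying y = 0.7 m: A R^(2/3) = 0.8795 — matches.

y_n = 0.7 m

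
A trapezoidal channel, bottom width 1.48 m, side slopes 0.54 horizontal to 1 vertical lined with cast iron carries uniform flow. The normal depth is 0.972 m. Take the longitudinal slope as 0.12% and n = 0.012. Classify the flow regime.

With bottom width b = 1.48 m and side slope z = 0.54: A = (b + zy)y = (1.48 + 0.54×0.972)×0.972 = 1.949 m²; P = b + 2y√(1+z²) = 1.48 + 2×0.972×1.136 = 3.689 m.
Hydraulic radius R = A/P = 1.949/3.689 = 0.5282 m.
V = (1/n) R^(2/3) √S = (1/0.012) × 0.5282^(2/3) × √0.0012 = 1.886 m/s. Hydraulic depth D_h = A/T = 1.949/2.53 = 0.7703 m.
Froude number Fr = V/√(g·D_h) = 1.886/√(9.81×0.7703) = 0.686, which is less than 1, so the flow is subcritical.

subcritical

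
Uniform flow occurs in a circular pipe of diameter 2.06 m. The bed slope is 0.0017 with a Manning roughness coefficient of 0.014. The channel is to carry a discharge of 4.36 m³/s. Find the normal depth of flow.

Manning's equation rearranged: A R^(2/3) = nQ / (1·√S) = 0.014 × 4.36 / (√0.0017) = 1.48.
Trying y = 0.932 m: A R^(2/3) = 0.9005 — short.
Trying y = 1.41 m: A R^(2/3) = 1.74 — over.
Trying y = 1.26 m: A R^(2/3) = 1.481 — close enough.

y_n = 1.26 m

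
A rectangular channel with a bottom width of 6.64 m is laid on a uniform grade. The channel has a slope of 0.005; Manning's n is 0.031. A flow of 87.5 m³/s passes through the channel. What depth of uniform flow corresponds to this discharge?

Manning's equation rearranged: A R^(2/3) = nQ / (1·√S) = 0.031 × 87.5 / (√0.005) = 38.36.
Try y = 2.74 m: A R^(2/3) = 23.85 — too small.
Try y = 4.65 m: A R^(2/3) = 47.98 — too large.
Try y = 3.91 m: A R^(2/3) = 38.35 — ≈ 38.36.

y_n = 3.91 m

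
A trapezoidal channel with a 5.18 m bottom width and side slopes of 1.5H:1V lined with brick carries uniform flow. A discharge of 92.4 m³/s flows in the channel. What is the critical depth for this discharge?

y_c = 2.49 m

At critical depth, Q² T / (g A³) = 1, i.e. A³/T = Q²/g = 92.4²/9.81 = 870.3.
Trying y = 2.06 m: A³/T = 435.3 — too small.
Trying y = 2.98 m: A³/T = 1684 — too large.
Trying y = 2.49 m: A³/T = 864.7 — ≈ 870.3.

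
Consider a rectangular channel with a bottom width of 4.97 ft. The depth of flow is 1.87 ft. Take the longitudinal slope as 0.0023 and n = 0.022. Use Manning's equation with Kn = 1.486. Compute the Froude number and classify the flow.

Flow area A = b·y = 4.97 × 1.87 = 9.294 ft². Wetted perimeter P = b + 2y = 4.97 + 2×1.87 = 8.71 ft.
Hydraulic radius R = A/P = 9.294/8.71 = 1.067 ft.
V = (1.486/n) R^(2/3) √S = (1.486/0.022) × 1.067^(2/3) × √0.0023 = 3.383 ft/s. Hydraulic depth D_h = A/T = 9.294/4.97 = 1.87 ft.
Froude number Fr = V/√(g·D_h) = 3.383/√(32.2×1.87) = 0.436, which is less than 1, so the flow is subcritical.

subcritical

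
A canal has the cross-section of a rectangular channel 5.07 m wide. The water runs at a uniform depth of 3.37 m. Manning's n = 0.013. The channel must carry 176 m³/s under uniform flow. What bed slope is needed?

Flow area A = b·y = 5.07 × 3.37 = 17.09 m². Wetted perimeter P = b + 2y = 5.07 + 2×3.37 = 11.81 m.
Hydraulic radius R = A/P = 17.09/11.81 = 1.447 m.
From Manning's equation, S = [nQ / (1 A R^(2/3))]² = [0.013 × 176 / (1 × 17.09 × 1.447^(2/3))]² = 0.011.

S = 0.011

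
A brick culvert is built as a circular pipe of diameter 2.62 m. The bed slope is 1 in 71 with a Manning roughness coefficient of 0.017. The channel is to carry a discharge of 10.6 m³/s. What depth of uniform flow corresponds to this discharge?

Manning's equation rearranged: A R^(2/3) = nQ / (1·√S) = 0.017 × 10.6 / (√0.01408) = 1.518.
Try y = 1.38 m: A R^(2/3) = 2.219 — too large.
Try y = 0.848 m: A R^(2/3) = 0.9216 — too small.
Try y = 1.11 m: A R^(2/3) = 1.521 — matches.

y_n = 1.11 m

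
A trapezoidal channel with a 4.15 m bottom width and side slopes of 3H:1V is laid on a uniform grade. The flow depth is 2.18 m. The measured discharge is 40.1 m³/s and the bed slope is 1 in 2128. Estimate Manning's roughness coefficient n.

n = 0.015

With bottom width b = 4.15 m and side slope z = 3: A = (b + zy)y = (4.15 + 3×2.18)×2.18 = 23.3 m²; P = b + 2y√(1+z²) = 4.15 + 2×2.18×3.162 = 17.94 m.
Hydraulic radius R = A/P = 23.3/17.94 = 1.299 m.
Rearranging Manning's equation: n = (1/Q) A R^(2/3) S^(1/2) = (1/40.1) × 23.3 × 1.299^(2/3) × √0.0004699 = 0.015.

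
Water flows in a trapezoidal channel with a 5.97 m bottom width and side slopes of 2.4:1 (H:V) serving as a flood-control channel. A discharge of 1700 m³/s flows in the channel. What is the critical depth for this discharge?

y_c = 8.89 m

At critical depth, Q² T / (g A³) = 1, i.e. A³/T = Q²/g = 1700²/9.81 = 294600.
At y = 7.03 m: A³/T = 104300 — too small.
At y = 10.7 m: A³/T = 677500 — too large.
At y = 8.89 m: A³/T = 294100 — ≈ 294600.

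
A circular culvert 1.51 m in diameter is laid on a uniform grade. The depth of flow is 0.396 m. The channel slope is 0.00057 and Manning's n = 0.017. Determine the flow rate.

Q = 0.198 m³/s

For a circular section of diameter D = 1.51 m at depth y = 0.396 m, the central angle is θ = 2 arccos(1 − 2y/D) = 2.151 rad. Then A = (D²/8)(θ − sin θ) = 0.3745 m² and P = Dθ/2 = 1.624 m.
Hydraulic radius R = A/P = 0.3745/1.624 = 0.2306 m.
Manning's equation: Q = (1/n) A R^(2/3) S^(1/2) = (1/0.017) × 0.3745 × 0.2306^(2/3) × 0.00057^(1/2) = 0.198 m³/s.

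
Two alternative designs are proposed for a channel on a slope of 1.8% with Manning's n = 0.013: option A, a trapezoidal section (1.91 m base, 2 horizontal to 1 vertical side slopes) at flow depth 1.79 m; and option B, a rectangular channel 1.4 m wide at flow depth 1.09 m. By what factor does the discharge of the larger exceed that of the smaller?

Channel A: With bottom width b = 1.91 m and side slope z = 2: A = (b + zy)y = (1.91 + 2×1.79)×1.79 = 9.827 m²; P = b + 2y√(1+z²) = 1.91 + 2×1.79×2.236 = 9.915 m. Hydraulic radius R = A/P = 9.827/9.915 = 0.9911 m. Q_A = (1/0.013)·9.827·0.9911^(2/3)·√0.018 = 100.8 m³/s.
Channel B: Flow area A = b·y = 1.4 × 1.09 = 1.526 m². Wetted perimeter P = b + 2y = 1.4 + 2×1.09 = 3.58 m. Hydraulic radius R = A/P = 1.526/3.58 = 0.4263 m. Q_B = (1/0.013)·1.526·0.4263^(2/3)·√0.018 = 8.92 m³/s.
The larger discharge is 100.8 m³/s and the smaller is 8.92 m³/s; the ratio is 11.3.

11.3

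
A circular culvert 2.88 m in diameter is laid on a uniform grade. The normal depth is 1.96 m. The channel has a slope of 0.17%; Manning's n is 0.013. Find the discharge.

Q = 13.4 m³/s

For a circular section of diameter D = 2.88 m at depth y = 1.96 m, the central angle is θ = 2 arccos(1 − 2y/D) = 3.881 rad. Then A = (D²/8)(θ − sin θ) = 4.722 m² and P = Dθ/2 = 5.588 m.
Hydraulic radius R = A/P = 4.722/5.588 = 0.845 m.
Manning's equation: Q = (1/n) A R^(2/3) S^(1/2) = (1/0.013) × 4.722 × 0.845^(2/3) × 0.0017^(1/2) = 13.4 m³/s.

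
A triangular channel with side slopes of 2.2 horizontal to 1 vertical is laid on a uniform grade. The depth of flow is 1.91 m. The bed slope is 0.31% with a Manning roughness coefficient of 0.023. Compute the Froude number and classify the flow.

subcritical

For a triangular section with side slope z = 2.2: A = zy² = 2.2×1.91² = 8.026 m²; P = 2y√(1+z²) = 2×1.91×2.417 = 9.231 m.
Hydraulic radius R = A/P = 8.026/9.231 = 0.8694 m.
V = (1/n) R^(2/3) √S = (1/0.023) × 0.8694^(2/3) × √0.0031 = 2.205 m/s. Hydraulic depth D_h = A/T = 8.026/8.404 = 0.955 m.
Froude number Fr = V/√(g·D_h) = 2.205/√(9.81×0.955) = 0.72, which is less than 1, so the flow is subcritical.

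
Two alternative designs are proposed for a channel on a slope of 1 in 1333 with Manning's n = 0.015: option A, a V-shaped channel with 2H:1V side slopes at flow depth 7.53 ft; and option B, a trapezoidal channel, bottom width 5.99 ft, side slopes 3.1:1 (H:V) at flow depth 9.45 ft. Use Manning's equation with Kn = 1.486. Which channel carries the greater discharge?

Channel A: For a triangular section with side slope z = 2: A = zy² = 2×7.53² = 113.4 ft²; P = 2y√(1+z²) = 2×7.53×2.236 = 33.68 ft. Hydraulic radius R = A/P = 113.4/33.68 = 3.368 ft. Q_A = (1.486/0.015)·113.4·3.368^(2/3)·√0.0007502 = 691.3 ft³/s.
Channel B: With bottom width b = 5.99 ft and side slope z = 3.1: A = (b + zy)y = (5.99 + 3.1×9.45)×9.45 = 333.4 ft²; P = b + 2y√(1+z²) = 5.99 + 2×9.45×3.257 = 67.55 ft. Hydraulic radius R = A/P = 333.4/67.55 = 4.936 ft. Q_B = (1.486/0.015)·333.4·4.936^(2/3)·√0.0007502 = 2623 ft³/s.
Q_A = 691.3 ft³/s vs Q_B = 2623 ft³/s, so channel B carries more.

channel B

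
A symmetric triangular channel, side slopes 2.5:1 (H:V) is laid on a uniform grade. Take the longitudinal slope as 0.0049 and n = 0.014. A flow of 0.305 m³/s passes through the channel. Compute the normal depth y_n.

y_n = 0.301 m

Manning's equation rearranged: A R^(2/3) = nQ / (1·√S) = 0.014 × 0.305 / (√0.0049) = 0.061.
Trying y = 0.229 m: A R^(2/3) = 0.02942 — short.
Trying y = 0.301 m: A R^(2/3) = 0.06099 — ≈ 0.061.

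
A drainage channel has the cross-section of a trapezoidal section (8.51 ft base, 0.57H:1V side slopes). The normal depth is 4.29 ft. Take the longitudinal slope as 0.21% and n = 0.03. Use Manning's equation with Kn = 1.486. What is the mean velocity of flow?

V = 4.24 ft/s

With bottom width b = 8.51 ft and side slope z = 0.57: A = (b + zy)y = (8.51 + 0.57×4.29)×4.29 = 47 ft²; P = b + 2y√(1+z²) = 8.51 + 2×4.29×1.151 = 18.39 ft.
Hydraulic radius R = A/P = 47/18.39 = 2.556 ft.
From Manning's equation, V = (1.486/n) R^(2/3) S^(1/2) = (1.486/0.03) × 2.556^(2/3) × 0.0021^(1/2) = 4.24 ft/s.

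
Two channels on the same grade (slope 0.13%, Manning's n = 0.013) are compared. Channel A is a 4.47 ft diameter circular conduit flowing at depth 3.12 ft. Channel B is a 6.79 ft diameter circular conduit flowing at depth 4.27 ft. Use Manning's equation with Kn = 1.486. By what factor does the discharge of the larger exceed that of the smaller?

Channel A: For a circular section of diameter D = 4.47 ft at depth y = 3.12 ft, the central angle is θ = 2 arccos(1 − 2y/D) = 3.956 rad. Then A = (D²/8)(θ − sin θ) = 11.7 ft² and P = Dθ/2 = 8.841 ft. Hydraulic radius R = A/P = 11.7/8.841 = 1.323 ft. Q_A = (1.486/0.013)·11.7·1.323^(2/3)·√0.0013 = 58.09 ft³/s.
Channel B: For a circular section of diameter D = 6.79 ft at depth y = 4.27 ft, the central angle is θ = 2 arccos(1 − 2y/D) = 3.663 rad. Then A = (D²/8)(θ − sin θ) = 23.98 ft² and P = Dθ/2 = 12.44 ft. Hydraulic radius R = A/P = 23.98/12.44 = 1.928 ft. Q_B = (1.486/0.013)·23.98·1.928^(2/3)·√0.0013 = 153.1 ft³/s.
The larger discharge is 153.1 ft³/s and the smaller is 58.09 ft³/s; the ratio is 2.64.

2.64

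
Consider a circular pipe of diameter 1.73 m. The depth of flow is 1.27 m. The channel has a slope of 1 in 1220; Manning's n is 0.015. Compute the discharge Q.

Q = 2.28 m³/s

For a circular section of diameter D = 1.73 m at depth y = 1.27 m, the central angle is θ = 2 arccos(1 − 2y/D) = 4.116 rad. Then A = (D²/8)(θ − sin θ) = 1.849 m² and P = Dθ/2 = 3.56 m.
Hydraulic radius R = A/P = 1.849/3.56 = 0.5194 m.
Manning's equation: Q = (1/n) A R^(2/3) S^(1/2) = (1/0.015) × 1.849 × 0.5194^(2/3) × 0.0008197^(1/2) = 2.28 m³/s.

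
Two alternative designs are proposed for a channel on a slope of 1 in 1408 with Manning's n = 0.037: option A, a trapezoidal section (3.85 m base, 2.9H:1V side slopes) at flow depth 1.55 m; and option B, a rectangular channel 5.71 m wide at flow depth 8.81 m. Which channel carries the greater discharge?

channel B

Channel A: With bottom width b = 3.85 m and side slope z = 2.9: A = (b + zy)y = (3.85 + 2.9×1.55)×1.55 = 12.93 m²; P = b + 2y√(1+z²) = 3.85 + 2×1.55×3.068 = 13.36 m. Hydraulic radius R = A/P = 12.93/13.36 = 0.9682 m. Q_A = (1/0.037)·12.93·0.9682^(2/3)·√0.0007102 = 9.118 m³/s.
Channel B: Flow area A = b·y = 5.71 × 8.81 = 50.31 m². Wetted perimeter P = b + 2y = 5.71 + 2×8.81 = 23.33 m. Hydraulic radius R = A/P = 50.31/23.33 = 2.156 m. Q_B = (1/0.037)·50.31·2.156^(2/3)·√0.0007102 = 60.47 m³/s.
Q_A = 9.118 m³/s vs Q_B = 60.47 m³/s, so channel B carries more.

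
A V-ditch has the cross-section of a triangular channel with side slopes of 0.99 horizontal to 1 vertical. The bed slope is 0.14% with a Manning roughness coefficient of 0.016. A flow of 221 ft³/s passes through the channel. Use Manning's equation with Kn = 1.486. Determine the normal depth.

y_n = 6.19 ft

Manning's equation rearranged: A R^(2/3) = nQ / (1.486·√S) = 0.016 × 221 / (1.486 × √0.0014) = 63.6.
Try y = 7.03 ft: A R^(2/3) = 89.47 — high.
Try y = 4.88 ft: A R^(2/3) = 33.8 — low.
Try y = 6.19 ft: A R^(2/3) = 63.73 — close enough.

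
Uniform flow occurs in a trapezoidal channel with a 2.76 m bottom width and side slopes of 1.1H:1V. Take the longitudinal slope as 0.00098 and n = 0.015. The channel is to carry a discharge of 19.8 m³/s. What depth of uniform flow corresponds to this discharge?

Manning's equation rearranged: A R^(2/3) = nQ / (1·√S) = 0.015 × 19.8 / (√0.00098) = 9.487.
At y = 1.67 m: A R^(2/3) = 7.645 — low.
At y = 2.11 m: A R^(2/3) = 12.02 — high.
At y = 1.87 m: A R^(2/3) = 9.498 — close enough.

y_n = 1.87 m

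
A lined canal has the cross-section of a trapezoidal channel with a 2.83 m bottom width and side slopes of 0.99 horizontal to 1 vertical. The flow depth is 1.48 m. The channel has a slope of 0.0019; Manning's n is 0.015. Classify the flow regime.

subcritical

With bottom width b = 2.83 m and side slope z = 0.99: A = (b + zy)y = (2.83 + 0.99×1.48)×1.48 = 6.357 m²; P = b + 2y√(1+z²) = 2.83 + 2×1.48×1.407 = 6.995 m.
Hydraulic radius R = A/P = 6.357/6.995 = 0.9088 m.
V = (1/n) R^(2/3) √S = (1/0.015) × 0.9088^(2/3) × √0.0019 = 2.726 m/s. Hydraulic depth D_h = A/T = 6.357/5.76 = 1.104 m.
Froude number Fr = V/√(g·D_h) = 2.726/√(9.81×1.104) = 0.829, which is less than 1, so the flow is subcritical.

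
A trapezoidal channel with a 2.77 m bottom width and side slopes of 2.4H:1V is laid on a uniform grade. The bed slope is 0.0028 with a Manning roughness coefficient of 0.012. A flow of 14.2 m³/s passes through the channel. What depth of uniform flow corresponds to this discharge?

Manning's equation rearranged: A R^(2/3) = nQ / (1·√S) = 0.012 × 14.2 / (√0.0028) = 3.22.
Try y = 0.741 m: A R^(2/3) = 2.148 — too small.
Try y = 1.12 m: A R^(2/3) = 4.871 — too large.
Try y = 0.911 m: A R^(2/3) = 3.217 — ≈ 3.22.

y_n = 0.911 m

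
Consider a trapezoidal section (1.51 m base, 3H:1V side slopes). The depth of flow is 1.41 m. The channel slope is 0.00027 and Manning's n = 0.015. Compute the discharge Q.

Q = 7.49 m³/s

With bottom width b = 1.51 m and side slope z = 3: A = (b + zy)y = (1.51 + 3×1.41)×1.41 = 8.093 m²; P = b + 2y√(1+z²) = 1.51 + 2×1.41×3.162 = 10.43 m.
Hydraulic radius R = A/P = 8.093/10.43 = 0.7762 m.
Manning's equation: Q = (1/n) A R^(2/3) S^(1/2) = (1/0.015) × 8.093 × 0.7762^(2/3) × 0.00027^(1/2) = 7.49 m³/s.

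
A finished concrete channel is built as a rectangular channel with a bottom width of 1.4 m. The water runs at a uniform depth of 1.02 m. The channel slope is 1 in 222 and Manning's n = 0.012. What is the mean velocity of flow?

Flow area A = b·y = 1.4 × 1.02 = 1.428 m². Wetted perimeter P = b + 2y = 1.4 + 2×1.02 = 3.44 m.
Hydraulic radius R = A/P = 1.428/3.44 = 0.4151 m.
From Manning's equation, V = (1/n) R^(2/3) S^(1/2) = (1/0.012) × 0.4151^(2/3) × 0.004505^(1/2) = 3.11 m/s.

V = 3.11 m/s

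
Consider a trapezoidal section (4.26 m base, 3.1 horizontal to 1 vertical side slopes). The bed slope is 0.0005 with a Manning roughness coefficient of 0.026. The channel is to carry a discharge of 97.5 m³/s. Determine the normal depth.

y_n = 4.01 m

Manning's equation rearranged: A R^(2/3) = nQ / (1·√S) = 0.026 × 97.5 / (√0.0005) = 113.4.
Trying y = 3 m: A R^(2/3) = 58.15 — short.
Trying y = 4.88 m: A R^(2/3) = 180 — over.
Trying y = 4.01 m: A R^(2/3) = 113.3 — close enough.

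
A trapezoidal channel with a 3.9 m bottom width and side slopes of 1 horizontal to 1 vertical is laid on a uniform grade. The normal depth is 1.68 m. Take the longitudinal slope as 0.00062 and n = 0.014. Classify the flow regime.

subcritical

With bottom width b = 3.9 m and side slope z = 1: A = (b + zy)y = (3.9 + 1×1.68)×1.68 = 9.374 m²; P = b + 2y√(1+z²) = 3.9 + 2×1.68×1.414 = 8.652 m.
Hydraulic radius R = A/P = 9.374/8.652 = 1.084 m.
V = (1/n) R^(2/3) √S = (1/0.014) × 1.084^(2/3) × √0.00062 = 1.876 m/s. Hydraulic depth D_h = A/T = 9.374/7.26 = 1.291 m.
Froude number Fr = V/√(g·D_h) = 1.876/√(9.81×1.291) = 0.527, which is less than 1, so the flow is subcritical.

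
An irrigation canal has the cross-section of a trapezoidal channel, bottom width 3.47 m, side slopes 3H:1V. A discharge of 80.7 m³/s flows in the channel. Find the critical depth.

At critical depth, Q² T / (g A³) = 1, i.e. A³/T = Q²/g = 80.7²/9.81 = 663.9.
Try y = 1.71 m: A³/T = 231.6 — short.
Try y = 2.82 m: A³/T = 1867 — over.
Try y = 2.21 m: A³/T = 664.7 — close enough.

y_c = 2.21 m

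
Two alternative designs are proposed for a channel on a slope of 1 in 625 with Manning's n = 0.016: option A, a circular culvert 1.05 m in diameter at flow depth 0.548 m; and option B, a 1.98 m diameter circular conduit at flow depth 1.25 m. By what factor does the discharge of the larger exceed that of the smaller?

7.32

Channel A: For a circular section of diameter D = 1.05 m at depth y = 0.548 m, the central angle is θ = 2 arccos(1 − 2y/D) = 3.229 rad. Then A = (D²/8)(θ − sin θ) = 0.4571 m² and P = Dθ/2 = 1.695 m. Hydraulic radius R = A/P = 0.4571/1.695 = 0.2696 m. Q_A = (1/0.016)·0.4571·0.2696^(2/3)·√0.0016 = 0.4769 m³/s.
Channel B: For a circular section of diameter D = 1.98 m at depth y = 1.25 m, the central angle is θ = 2 arccos(1 − 2y/D) = 3.673 rad. Then A = (D²/8)(θ − sin θ) = 2.048 m² and P = Dθ/2 = 3.636 m. Hydraulic radius R = A/P = 2.048/3.636 = 0.5633 m. Q_B = (1/0.016)·2.048·0.5633^(2/3)·√0.0016 = 3.493 m³/s.
The larger discharge is 3.493 m³/s and the smaller is 0.4769 m³/s; the ratio is 7.32.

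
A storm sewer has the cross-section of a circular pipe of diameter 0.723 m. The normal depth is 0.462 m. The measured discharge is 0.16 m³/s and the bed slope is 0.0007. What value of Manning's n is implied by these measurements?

For a circular section of diameter D = 0.723 m at depth y = 0.462 m, the central angle is θ = 2 arccos(1 − 2y/D) = 3.705 rad. Then A = (D²/8)(θ − sin θ) = 0.277 m² and P = Dθ/2 = 1.339 m.
Hydraulic radius R = A/P = 0.277/1.339 = 0.2068 m.
Rearranging Manning's equation: n = (1/Q) A R^(2/3) S^(1/2) = (1/0.16) × 0.277 × 0.2068^(2/3) × √0.0007 = 0.016.

n = 0.016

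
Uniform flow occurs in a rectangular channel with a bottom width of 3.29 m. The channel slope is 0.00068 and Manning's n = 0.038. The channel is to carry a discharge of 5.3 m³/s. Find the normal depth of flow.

y_n = 2.39 m

Manning's equation rearranged: A R^(2/3) = nQ / (1·√S) = 0.038 × 5.3 / (√0.00068) = 7.723.
Trying y = 1.71 m: A R^(2/3) = 5.002 — too small.
Trying y = 2.39 m: A R^(2/3) = 7.728 — close enough.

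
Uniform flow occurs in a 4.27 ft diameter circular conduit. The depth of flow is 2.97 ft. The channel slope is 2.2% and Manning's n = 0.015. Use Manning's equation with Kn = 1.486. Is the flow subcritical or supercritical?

supercritical

For a circular section of diameter D = 4.27 ft at depth y = 2.97 ft, the central angle is θ = 2 arccos(1 − 2y/D) = 3.945 rad. Then A = (D²/8)(θ − sin θ) = 10.63 ft² and P = Dθ/2 = 8.423 ft.
Hydraulic radius R = A/P = 10.63/8.423 = 1.262 ft.
V = (1.486/n) R^(2/3) √S = (1.486/0.015) × 1.262^(2/3) × √0.022 = 17.16 ft/s. Hydraulic depth D_h = A/T = 10.63/3.93 = 2.706 ft.
Froude number Fr = V/√(g·D_h) = 17.16/√(32.2×2.706) = 1.84, which is greater than 1, so the flow is supercritical.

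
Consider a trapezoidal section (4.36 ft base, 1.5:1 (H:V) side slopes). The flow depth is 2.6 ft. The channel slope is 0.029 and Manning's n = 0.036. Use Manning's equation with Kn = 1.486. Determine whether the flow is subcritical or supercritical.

supercritical

With bottom width b = 4.36 ft and side slope z = 1.5: A = (b + zy)y = (4.36 + 1.5×2.6)×2.6 = 21.48 ft²; P = b + 2y√(1+z²) = 4.36 + 2×2.6×1.803 = 13.73 ft.
Hydraulic radius R = A/P = 21.48/13.73 = 1.564 ft.
V = (1.486/n) R^(2/3) √S = (1.486/0.036) × 1.564^(2/3) × √0.029 = 9.47 ft/s. Hydraulic depth D_h = A/T = 21.48/12.16 = 1.766 ft.
Froude number Fr = V/√(g·D_h) = 9.47/√(32.2×1.766) = 1.26, which is greater than 1, so the flow is supercritical.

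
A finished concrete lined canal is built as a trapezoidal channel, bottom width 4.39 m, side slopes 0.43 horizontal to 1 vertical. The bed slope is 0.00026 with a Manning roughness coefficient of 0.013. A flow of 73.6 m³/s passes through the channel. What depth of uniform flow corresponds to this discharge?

Manning's equation rearranged: A R^(2/3) = nQ / (1·√S) = 0.013 × 73.6 / (√0.00026) = 59.34.
At y = 4.05 m: A R^(2/3) = 37.83 — too small.
At y = 5.26 m: A R^(2/3) = 59.34 — close enough.

y_n = 5.26 m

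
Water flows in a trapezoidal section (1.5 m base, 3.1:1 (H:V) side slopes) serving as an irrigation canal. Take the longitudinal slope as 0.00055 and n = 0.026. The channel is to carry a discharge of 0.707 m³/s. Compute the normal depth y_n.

y_n = 0.523 m

Manning's equation rearranged: A R^(2/3) = nQ / (1·√S) = 0.026 × 0.707 / (√0.00055) = 0.7838.
At y = 0.45 m: A R^(2/3) = 0.576 — short.
At y = 0.523 m: A R^(2/3) = 0.7837 — close enough.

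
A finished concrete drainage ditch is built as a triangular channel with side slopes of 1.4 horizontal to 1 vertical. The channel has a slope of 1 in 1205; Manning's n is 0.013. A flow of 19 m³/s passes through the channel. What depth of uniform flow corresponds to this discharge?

y_n = 2.47 m

Manning's equation rearranged: A R^(2/3) = nQ / (1·√S) = 0.013 × 19 / (√0.0008299) = 8.574.
Try y = 2.21 m: A R^(2/3) = 6.37 — short.
Try y = 2.7 m: A R^(2/3) = 10.87 — over.
Try y = 2.47 m: A R^(2/3) = 8.569 — ≈ 8.574.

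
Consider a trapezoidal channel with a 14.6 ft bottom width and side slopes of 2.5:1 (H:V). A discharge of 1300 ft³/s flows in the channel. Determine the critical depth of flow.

At critical depth, Q² T / (g A³) = 1, i.e. A³/T = Q²/g = 1300²/32.2 = 52480.
Try y = 5.22 ft: A³/T = 73880 — too large.
Try y = 3.88 ft: A³/T = 24650 — too small.
Try y = 4.77 ft: A³/T = 52680 — close enough.

y_c = 4.77 ft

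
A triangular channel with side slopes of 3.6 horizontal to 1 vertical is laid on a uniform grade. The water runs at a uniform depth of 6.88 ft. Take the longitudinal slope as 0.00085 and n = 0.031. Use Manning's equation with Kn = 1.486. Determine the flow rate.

Q = 529 ft³/s

For a triangular section with side slope z = 3.6: A = zy² = 3.6×6.88² = 170.4 ft²; P = 2y√(1+z²) = 2×6.88×3.736 = 51.41 ft.
Hydraulic radius R = A/P = 170.4/51.41 = 3.315 ft.
Manning's equation: Q = (1.486/n) A R^(2/3) S^(1/2) = (1.486/0.031) × 170.4 × 3.315^(2/3) × 0.00085^(1/2) = 529 ft³/s.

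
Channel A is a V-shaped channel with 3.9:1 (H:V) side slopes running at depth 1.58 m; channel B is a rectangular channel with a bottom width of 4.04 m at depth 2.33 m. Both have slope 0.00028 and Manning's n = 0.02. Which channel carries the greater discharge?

Channel A: For a triangular section with side slope z = 3.9: A = zy² = 3.9×1.58² = 9.736 m²; P = 2y√(1+z²) = 2×1.58×4.026 = 12.72 m. Hydraulic radius R = A/P = 9.736/12.72 = 0.7652 m. Q_A = (1/0.02)·9.736·0.7652^(2/3)·√0.00028 = 6.815 m³/s.
Channel B: Flow area A = b·y = 4.04 × 2.33 = 9.413 m². Wetted perimeter P = b + 2y = 4.04 + 2×2.33 = 8.7 m. Hydraulic radius R = A/P = 9.413/8.7 = 1.082 m. Q_B = (1/0.02)·9.413·1.082^(2/3)·√0.00028 = 8.3 m³/s.
Q_A = 6.815 m³/s vs Q_B = 8.3 m³/s, so channel B carries more.

channel B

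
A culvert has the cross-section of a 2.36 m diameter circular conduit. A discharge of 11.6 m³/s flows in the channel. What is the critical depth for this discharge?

At critical depth, Q² T / (g A³) = 1, i.e. A³/T = Q²/g = 11.6²/9.81 = 13.72.
Try y = 2 m: A³/T = 36.39 — high.
Try y = 1.23 m: A³/T = 5.195 — low.
Try y = 1.58 m: A³/T = 13.58 — close enough.

y_c = 1.58 m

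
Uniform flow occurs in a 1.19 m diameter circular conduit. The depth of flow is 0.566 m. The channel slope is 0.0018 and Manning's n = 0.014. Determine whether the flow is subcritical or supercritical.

For a circular section of diameter D = 1.19 m at depth y = 0.566 m, the central angle is θ = 2 arccos(1 − 2y/D) = 3.044 rad. Then A = (D²/8)(θ − sin θ) = 0.5216 m² and P = Dθ/2 = 1.811 m.
Hydraulic radius R = A/P = 0.5216/1.811 = 0.288 m.
V = (1/n) R^(2/3) √S = (1/0.014) × 0.288^(2/3) × √0.0018 = 1.322 m/s. Hydraulic depth D_h = A/T = 0.5216/1.189 = 0.4388 m.
Froude number Fr = V/√(g·D_h) = 1.322/√(9.81×0.4388) = 0.637, which is less than 1, so the flow is subcritical.

subcritical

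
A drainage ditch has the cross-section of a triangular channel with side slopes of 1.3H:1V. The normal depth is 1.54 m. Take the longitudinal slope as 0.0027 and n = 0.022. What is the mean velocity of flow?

V = 1.7 m/s

For a triangular section with side slope z = 1.3: A = zy² = 1.3×1.54² = 3.083 m²; P = 2y√(1+z²) = 2×1.54×1.64 = 5.052 m.
Hydraulic radius R = A/P = 3.083/5.052 = 0.6103 m.
From Manning's equation, V = (1/n) R^(2/3) S^(1/2) = (1/0.022) × 0.6103^(2/3) × 0.0027^(1/2) = 1.7 m/s.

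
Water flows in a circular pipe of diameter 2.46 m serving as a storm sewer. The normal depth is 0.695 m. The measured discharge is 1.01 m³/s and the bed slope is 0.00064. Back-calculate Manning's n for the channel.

For a circular section of diameter D = 2.46 m at depth y = 0.695 m, the central angle is θ = 2 arccos(1 − 2y/D) = 2.242 rad. Then A = (D²/8)(θ − sin θ) = 1.103 m² and P = Dθ/2 = 2.757 m.
Hydraulic radius R = A/P = 1.103/2.757 = 0.4001 m.
Rearranging Manning's equation: n = (1/Q) A R^(2/3) S^(1/2) = (1/1.01) × 1.103 × 0.4001^(2/3) × √0.00064 = 0.015.

n = 0.015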